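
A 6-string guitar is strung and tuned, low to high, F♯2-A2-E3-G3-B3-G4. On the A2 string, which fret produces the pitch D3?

5

D3 is 5 semitones above the open A2 (A–A#–B–C–C#–D), so it sits at fret 5.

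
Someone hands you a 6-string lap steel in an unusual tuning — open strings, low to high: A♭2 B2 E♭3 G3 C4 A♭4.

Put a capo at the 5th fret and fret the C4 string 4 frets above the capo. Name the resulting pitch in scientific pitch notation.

A4

The capo raises the open C4 by 5 semitones to F4; fretting 4 more gives C4 + 5 + 4 = C4 + 9 semitones = A4.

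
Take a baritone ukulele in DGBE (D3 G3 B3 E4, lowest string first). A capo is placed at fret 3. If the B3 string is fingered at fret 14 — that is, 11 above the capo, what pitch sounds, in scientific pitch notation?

The capo raises the open B3 by 3 semitones to D4; fretting 11 more gives B3 + 3 + 11 = B3 + 14 semitones = C#5.
(Also written Db.)

C#5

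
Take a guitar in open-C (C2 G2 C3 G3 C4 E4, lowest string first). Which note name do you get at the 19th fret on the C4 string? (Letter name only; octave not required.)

G

Each fret is one semitone, so C4 + 19 = G.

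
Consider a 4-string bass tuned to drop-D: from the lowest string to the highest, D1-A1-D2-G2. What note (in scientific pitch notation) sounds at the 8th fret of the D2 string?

Each fret is one semitone, so D2 + 8 = A#2.
(Equivalently spelled Bb2.)

A#2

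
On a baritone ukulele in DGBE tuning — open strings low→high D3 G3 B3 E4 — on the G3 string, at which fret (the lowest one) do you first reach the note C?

5

From G3, count semitones up the chromatic scale until reaching C: G–G#–A–A#–B–C — 5 steps.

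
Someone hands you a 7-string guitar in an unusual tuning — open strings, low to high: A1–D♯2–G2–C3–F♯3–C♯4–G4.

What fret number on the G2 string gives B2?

4

B2 is 4 semitones above the open G2 (G–G#–A–A#–B), so it sits at fret 4.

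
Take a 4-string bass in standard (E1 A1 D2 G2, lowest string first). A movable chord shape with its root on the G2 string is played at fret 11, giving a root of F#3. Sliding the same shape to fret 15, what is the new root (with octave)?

A#3

Moving from fret 11 to fret 15 shifts the root by 4 semitones.
F#3 up 4 semitones is A#3.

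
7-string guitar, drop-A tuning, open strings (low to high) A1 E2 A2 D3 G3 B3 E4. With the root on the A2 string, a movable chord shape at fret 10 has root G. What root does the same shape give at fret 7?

Moving from fret 10 to fret 7 shifts the root by -3 semitones.
G down 3 semitones is E.

E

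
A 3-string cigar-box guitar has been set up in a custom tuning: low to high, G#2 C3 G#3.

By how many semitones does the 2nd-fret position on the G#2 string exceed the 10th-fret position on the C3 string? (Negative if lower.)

-12 semitones

G#2 at fret 2 → A#2 (MIDI 46); C3 at fret 10 → A#3 (MIDI 58).
46 − 58 = -12, so the two pitches are 12 semitones apart.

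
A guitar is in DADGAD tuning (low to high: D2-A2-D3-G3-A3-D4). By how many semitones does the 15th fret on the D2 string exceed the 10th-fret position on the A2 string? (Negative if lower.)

-2 semitones

D2 at fret 15 → F3 (MIDI 53); A2 at fret 10 → G3 (MIDI 55).
53 − 55 = -2, so the two pitches are 2 semitones apart.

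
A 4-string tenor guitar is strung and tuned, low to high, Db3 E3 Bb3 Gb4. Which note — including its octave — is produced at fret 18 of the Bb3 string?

Each fret is one semitone, so Bb3 + 18 = E5.

E5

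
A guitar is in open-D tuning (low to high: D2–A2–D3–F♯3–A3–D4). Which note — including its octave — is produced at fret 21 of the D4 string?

B5

D4 is MIDI 62. Adding 21 gives 83, which is B5.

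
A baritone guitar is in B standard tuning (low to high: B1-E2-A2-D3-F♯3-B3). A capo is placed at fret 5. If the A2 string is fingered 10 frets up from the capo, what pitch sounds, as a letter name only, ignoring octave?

C

The capo raises the open A2 by 5 semitones to D3; fretting 10 more gives A2 + 5 + 10 = A2 + 15 semitones, landing on C.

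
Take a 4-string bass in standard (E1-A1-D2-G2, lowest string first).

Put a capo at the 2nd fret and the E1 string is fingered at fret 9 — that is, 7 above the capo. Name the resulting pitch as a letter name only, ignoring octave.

C#

The capo raises the open E1 by 2 semitones to F#1; fretting 7 more gives E1 + 2 + 7 = E1 + 9 semitones, landing on C#.
(Also written Db.)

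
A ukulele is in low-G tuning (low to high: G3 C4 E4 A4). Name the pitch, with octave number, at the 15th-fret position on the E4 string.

G5

E4 is MIDI 64. Adding 15 gives 79, which is G5.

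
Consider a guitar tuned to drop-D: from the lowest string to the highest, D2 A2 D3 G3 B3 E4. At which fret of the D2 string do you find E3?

14

E3 is 14 semitones above the open D2 (D–D#–E–F–…–D–D#–E), so it sits at fret 14.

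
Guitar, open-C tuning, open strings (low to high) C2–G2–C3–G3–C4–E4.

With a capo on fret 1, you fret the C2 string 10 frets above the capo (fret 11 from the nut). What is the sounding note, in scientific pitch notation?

The capo raises the open C2 by 1 semitone to C♯2; fretting 10 more gives C2 + 1 + 10 = C2 + 11 semitones = B2.

B2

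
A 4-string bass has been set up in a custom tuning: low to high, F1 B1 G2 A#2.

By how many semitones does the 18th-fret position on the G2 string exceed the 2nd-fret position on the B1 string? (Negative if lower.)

G2 at fret 18 → C#4 (MIDI 61); B1 at fret 2 → C#2 (MIDI 37).
61 − 37 = 24, so the two pitches are 24 semitones apart.

24 semitones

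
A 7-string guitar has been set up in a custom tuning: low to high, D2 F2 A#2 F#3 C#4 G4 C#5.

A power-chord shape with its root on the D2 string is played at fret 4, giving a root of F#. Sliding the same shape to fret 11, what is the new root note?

Moving from fret 4 to fret 11 shifts the root by 7 semitones.
F# up 7 semitones is C#.

C#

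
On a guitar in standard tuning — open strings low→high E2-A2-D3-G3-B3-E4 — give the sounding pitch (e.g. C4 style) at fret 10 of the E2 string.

The open E2 string plus 10 semitones: E–F–F#–G–…–C–C#–D.
The walk passes from B into C once, so the octave number goes from 2 to 3.

D3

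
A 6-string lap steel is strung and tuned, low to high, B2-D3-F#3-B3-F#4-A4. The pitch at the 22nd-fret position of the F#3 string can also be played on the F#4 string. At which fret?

Fret 22 on F#3 is MIDI 54 + 22 = 76 (E5). On the F#4 string (open MIDI 66), that pitch is 76 − 66 = fret 10.

10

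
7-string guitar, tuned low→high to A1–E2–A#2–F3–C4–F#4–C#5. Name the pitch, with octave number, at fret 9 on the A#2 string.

G3

A#2 is MIDI 46. Adding 9 gives 55, which is G3.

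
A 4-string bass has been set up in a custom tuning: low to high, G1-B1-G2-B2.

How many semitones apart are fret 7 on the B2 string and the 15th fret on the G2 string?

B2 at fret 7 → F#3 (MIDI 54); G2 at fret 15 → A#3 (MIDI 58).
54 − 58 = -4, so the two pitches are 4 semitones apart, with A#3 the higher.

4 semitones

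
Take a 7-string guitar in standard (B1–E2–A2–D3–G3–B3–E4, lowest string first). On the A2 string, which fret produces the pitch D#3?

D#3 is 6 semitones above the open A2 (A–A#–B–C–C#–D–D#), so it sits at fret 6.

6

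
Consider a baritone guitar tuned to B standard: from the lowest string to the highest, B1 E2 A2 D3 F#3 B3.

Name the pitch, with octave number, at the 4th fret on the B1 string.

D#2

Each fret is one semitone, so B1 + 4 = D#2.
(Equivalently spelled Eb2.)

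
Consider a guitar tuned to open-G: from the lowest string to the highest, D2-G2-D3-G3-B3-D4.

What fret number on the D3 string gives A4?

A4 is 19 semitones above the open D3 (D–D#–E–F–…–G–G#–A), so it sits at fret 19.

19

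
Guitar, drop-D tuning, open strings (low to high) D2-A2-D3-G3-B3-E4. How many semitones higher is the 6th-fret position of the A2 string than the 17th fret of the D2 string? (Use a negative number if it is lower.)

-4 semitones

A2 at fret 6 → D#3 (MIDI 51); D2 at fret 17 → G3 (MIDI 55).
51 − 55 = -4, so the two pitches are 4 semitones apart.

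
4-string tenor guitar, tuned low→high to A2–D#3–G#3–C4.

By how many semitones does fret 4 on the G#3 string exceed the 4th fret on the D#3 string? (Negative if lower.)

G#3 at fret 4 → C4 (MIDI 60); D#3 at fret 4 → G3 (MIDI 55).
60 − 55 = 5, so the two pitches are 5 semitones apart.

5 semitones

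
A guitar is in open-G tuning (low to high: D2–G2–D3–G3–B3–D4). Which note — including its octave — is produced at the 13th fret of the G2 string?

G2 is MIDI 43. Adding 13 gives 56, which is G♯3.
(Equivalently spelled A♭3.)

G♯3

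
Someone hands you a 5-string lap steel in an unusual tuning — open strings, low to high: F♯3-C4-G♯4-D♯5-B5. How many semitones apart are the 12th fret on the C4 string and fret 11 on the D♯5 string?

C4 at fret 12 → C5 (MIDI 72); D♯5 at fret 11 → D6 (MIDI 86).
72 − 86 = -14, so the two pitches are 14 semitones apart, with D6 the higher.

14 semitones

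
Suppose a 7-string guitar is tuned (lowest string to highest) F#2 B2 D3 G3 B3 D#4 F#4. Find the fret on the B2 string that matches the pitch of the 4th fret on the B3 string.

16

Fret 4 on B3 is MIDI 59 + 4 = 63 (D#4). On the B2 string (open MIDI 47), that pitch is 63 − 47 = fret 16.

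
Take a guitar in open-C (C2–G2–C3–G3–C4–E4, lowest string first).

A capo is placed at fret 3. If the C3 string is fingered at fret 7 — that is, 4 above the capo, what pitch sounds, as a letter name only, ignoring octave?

The capo raises the open C3 by 3 semitones to D♯3; fretting 4 more gives C3 + 3 + 4 = C3 + 7 semitones, landing on G.

G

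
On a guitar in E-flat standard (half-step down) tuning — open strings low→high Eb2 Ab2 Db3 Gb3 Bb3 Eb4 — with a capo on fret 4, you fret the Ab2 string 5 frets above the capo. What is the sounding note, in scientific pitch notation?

F3

The capo raises the open Ab2 by 4 semitones to C3; fretting 5 more gives Ab2 + 4 + 5 = Ab2 + 9 semitones = F3.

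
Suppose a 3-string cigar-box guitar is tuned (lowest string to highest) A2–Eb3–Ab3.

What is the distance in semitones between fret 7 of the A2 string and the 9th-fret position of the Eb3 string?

8 semitones

A2 at fret 7 → E3 (MIDI 52); Eb3 at fret 9 → C4 (MIDI 60).
52 − 60 = -8, so the two pitches are 8 semitones apart, with C4 the higher.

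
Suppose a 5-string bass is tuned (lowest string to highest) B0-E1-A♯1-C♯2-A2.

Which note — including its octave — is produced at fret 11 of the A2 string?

Each fret is one semitone, so A2 + 11 = G♯3.

G♯3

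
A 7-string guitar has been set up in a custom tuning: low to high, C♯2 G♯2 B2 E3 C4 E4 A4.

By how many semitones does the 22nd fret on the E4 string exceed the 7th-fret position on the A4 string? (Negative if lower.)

E4 at fret 22 → D6 (MIDI 86); A4 at fret 7 → E5 (MIDI 76).
86 − 76 = 10, so the two pitches are 10 semitones apart.

10 semitones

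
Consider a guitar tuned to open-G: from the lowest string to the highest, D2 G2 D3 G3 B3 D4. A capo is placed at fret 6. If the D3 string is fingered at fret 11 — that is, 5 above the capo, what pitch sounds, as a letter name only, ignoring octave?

C#

The capo raises the open D3 by 6 semitones to G#3; fretting 5 more gives D3 + 6 + 5 = D3 + 11 semitones, landing on C#.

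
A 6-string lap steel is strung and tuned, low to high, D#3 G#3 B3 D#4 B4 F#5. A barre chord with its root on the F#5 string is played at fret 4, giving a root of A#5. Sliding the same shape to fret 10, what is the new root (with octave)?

Moving from fret 4 to fret 10 shifts the root by 6 semitones.
A#5 up 6 semitones is E6.

E6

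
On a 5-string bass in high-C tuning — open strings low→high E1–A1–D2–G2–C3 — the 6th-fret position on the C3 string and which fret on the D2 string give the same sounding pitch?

16

Fret 6 on C3 is MIDI 48 + 6 = 54 (F#3). On the D2 string (open MIDI 38), that pitch is 54 − 38 = fret 16.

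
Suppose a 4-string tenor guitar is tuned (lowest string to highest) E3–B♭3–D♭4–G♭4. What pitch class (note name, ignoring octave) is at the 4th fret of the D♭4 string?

D♭4 is MIDI 61. Adding 4 gives 65; 65 mod 12 = 5, i.e. F.

F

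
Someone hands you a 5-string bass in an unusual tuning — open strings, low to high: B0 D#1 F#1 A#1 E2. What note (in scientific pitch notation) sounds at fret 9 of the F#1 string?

D#2

The open F#1 string plus 9 semitones: F#–G–G#–A–A#–B–C–C#–D–D#.
The walk passes from B into C once, so the octave number goes from 1 to 2.
(Equivalently spelled Eb2.)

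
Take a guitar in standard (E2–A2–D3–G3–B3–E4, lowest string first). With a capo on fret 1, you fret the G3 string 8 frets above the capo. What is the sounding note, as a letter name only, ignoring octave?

The capo raises the open G3 by 1 semitone to G#3; fretting 8 more gives G3 + 1 + 8 = G3 + 9 semitones, landing on E.

E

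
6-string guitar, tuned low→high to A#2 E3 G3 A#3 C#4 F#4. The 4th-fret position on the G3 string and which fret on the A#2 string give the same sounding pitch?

G3 at fret 4 is G3 + 4 semitones = B3.
The open A#2 string is 9 semitones below the open G3, so the same pitch on the A#2 string lies at fret 4 + 9 = 13.

13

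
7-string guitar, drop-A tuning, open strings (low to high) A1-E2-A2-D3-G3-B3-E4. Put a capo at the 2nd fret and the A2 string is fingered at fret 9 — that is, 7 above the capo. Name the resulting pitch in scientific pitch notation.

F♯3

The capo raises the open A2 by 2 semitones to B2; fretting 7 more gives A2 + 2 + 7 = A2 + 9 semitones = F♯3.
(Also written G♭.)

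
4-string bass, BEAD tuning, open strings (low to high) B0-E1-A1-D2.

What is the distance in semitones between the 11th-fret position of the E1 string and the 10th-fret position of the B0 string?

E1 at fret 11 → D#2 (MIDI 39); B0 at fret 10 → A1 (MIDI 33).
39 − 33 = 6, so the two pitches are 6 semitones apart, with D#2 the higher.

6 semitones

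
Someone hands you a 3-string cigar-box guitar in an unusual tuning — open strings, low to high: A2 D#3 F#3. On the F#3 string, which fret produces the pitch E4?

10

E4 is 10 semitones above the open F#3 (F#–G–G#–A–…–D–D#–E), so it sits at fret 10.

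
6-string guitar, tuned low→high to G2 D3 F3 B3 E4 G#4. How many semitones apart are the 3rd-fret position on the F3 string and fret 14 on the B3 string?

17 semitones

F3 at fret 3 → G#3 (MIDI 56); B3 at fret 14 → C#5 (MIDI 73).
56 − 73 = -17, so the two pitches are 17 semitones apart, with C#5 the higher.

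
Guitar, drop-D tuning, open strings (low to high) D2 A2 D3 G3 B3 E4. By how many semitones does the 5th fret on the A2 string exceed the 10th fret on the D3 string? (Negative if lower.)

A2 at fret 5 → D3 (MIDI 50); D3 at fret 10 → C4 (MIDI 60).
50 − 60 = -10, so the two pitches are 10 semitones apart.

-10 semitones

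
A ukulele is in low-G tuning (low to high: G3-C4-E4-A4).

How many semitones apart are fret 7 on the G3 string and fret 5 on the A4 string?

12 semitones

G3 at fret 7 → D4 (MIDI 62); A4 at fret 5 → D5 (MIDI 74).
62 − 74 = -12, so the two pitches are 12 semitones apart, with D5 the higher.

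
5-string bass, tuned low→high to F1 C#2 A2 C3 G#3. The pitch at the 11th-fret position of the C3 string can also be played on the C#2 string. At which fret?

C3 at fret 11 is C3 + 11 semitones = B3.
The open C#2 string is 11 semitones below the open C3, so the same pitch on the C#2 string lies at fret 11 + 11 = 22.

22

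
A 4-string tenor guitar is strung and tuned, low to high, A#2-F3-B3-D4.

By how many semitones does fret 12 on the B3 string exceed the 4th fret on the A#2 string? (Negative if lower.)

21 semitones

B3 at fret 12 → B4 (MIDI 71); A#2 at fret 4 → D3 (MIDI 50).
71 − 50 = 21, so the two pitches are 21 semitones apart.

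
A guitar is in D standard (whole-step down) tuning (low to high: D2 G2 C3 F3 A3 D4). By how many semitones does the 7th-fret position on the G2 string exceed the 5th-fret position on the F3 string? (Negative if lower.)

-8 semitones

G2 at fret 7 → D3 (MIDI 50); F3 at fret 5 → A#3 (MIDI 58).
50 − 58 = -8, so the two pitches are 8 semitones apart.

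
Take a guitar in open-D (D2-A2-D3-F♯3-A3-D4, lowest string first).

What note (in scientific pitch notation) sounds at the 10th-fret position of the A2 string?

The open A2 string plus 10 semitones: A–A#–B–C–…–F–F#–G.
The walk passes from B into C once, so the octave number goes from 2 to 3.

G3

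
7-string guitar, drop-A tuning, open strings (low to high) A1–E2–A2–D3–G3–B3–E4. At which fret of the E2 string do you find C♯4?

21

C♯4 is 21 semitones above the open E2 (E–F–F#–G–…–B–C–C#), so it sits at fret 21.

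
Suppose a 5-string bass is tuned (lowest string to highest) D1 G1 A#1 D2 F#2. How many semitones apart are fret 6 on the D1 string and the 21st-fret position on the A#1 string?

D1 at fret 6 → G#1 (MIDI 32); A#1 at fret 21 → G3 (MIDI 55).
32 − 55 = -23, so the two pitches are 23 semitones apart, with G3 the higher.

23 semitones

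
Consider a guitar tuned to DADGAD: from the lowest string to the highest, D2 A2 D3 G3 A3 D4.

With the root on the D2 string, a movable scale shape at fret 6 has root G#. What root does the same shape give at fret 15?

Moving from fret 6 to fret 15 shifts the root by 9 semitones.
G# up 9 semitones is F.

F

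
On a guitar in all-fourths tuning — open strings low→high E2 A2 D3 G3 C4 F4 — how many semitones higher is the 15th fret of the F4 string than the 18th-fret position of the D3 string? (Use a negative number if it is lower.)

12 semitones

F4 at fret 15 → G♯5 (MIDI 80); D3 at fret 18 → G♯4 (MIDI 68).
80 − 68 = 12, so the two pitches are 12 semitones apart.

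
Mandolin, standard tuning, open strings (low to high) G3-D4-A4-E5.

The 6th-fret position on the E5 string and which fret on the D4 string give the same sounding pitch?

Fret 6 on E5 is MIDI 76 + 6 = 82 (A#5). On the D4 string (open MIDI 62), that pitch is 82 − 62 = fret 20.

20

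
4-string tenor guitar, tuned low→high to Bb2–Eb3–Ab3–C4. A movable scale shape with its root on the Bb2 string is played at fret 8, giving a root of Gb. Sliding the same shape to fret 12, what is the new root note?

Moving from fret 8 to fret 12 shifts the root by 4 semitones.
Gb up 4 semitones is Bb.

Bb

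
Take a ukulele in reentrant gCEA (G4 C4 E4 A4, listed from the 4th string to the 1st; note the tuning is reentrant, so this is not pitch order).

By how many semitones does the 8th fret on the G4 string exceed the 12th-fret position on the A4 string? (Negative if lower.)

G4 at fret 8 → D#5 (MIDI 75); A4 at fret 12 → A5 (MIDI 81).
75 − 81 = -6, so the two pitches are 6 semitones apart.

-6 semitones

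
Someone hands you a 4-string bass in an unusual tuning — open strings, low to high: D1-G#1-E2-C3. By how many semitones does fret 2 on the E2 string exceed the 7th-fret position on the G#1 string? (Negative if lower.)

3 semitones

E2 at fret 2 → F#2 (MIDI 42); G#1 at fret 7 → D#2 (MIDI 39).
42 − 39 = 3, so the two pitches are 3 semitones apart.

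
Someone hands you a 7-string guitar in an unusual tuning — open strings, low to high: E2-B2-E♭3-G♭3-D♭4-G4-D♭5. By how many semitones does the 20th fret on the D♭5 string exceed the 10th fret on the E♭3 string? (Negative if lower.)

32 semitones

D♭5 at fret 20 → A6 (MIDI 93); E♭3 at fret 10 → D♭4 (MIDI 61).
93 − 61 = 32, so the two pitches are 32 semitones apart.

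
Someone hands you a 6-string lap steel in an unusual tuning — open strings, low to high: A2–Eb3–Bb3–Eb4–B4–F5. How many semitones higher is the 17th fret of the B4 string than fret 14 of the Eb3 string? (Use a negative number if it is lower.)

B4 at fret 17 → E6 (MIDI 88); Eb3 at fret 14 → F4 (MIDI 65).
88 − 65 = 23, so the two pitches are 23 semitones apart.

23 semitones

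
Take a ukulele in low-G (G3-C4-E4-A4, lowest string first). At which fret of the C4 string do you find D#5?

D#5 is 15 semitones above the open C4 (C–C#–D–D#–…–C#–D–D#), so it sits at fret 15.

15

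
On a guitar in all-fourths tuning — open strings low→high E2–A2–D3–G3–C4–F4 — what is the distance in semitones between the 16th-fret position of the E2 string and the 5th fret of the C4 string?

9 semitones

E2 at fret 16 → G#3 (MIDI 56); C4 at fret 5 → F4 (MIDI 65).
56 − 65 = -9, so the two pitches are 9 semitones apart, with F4 the higher.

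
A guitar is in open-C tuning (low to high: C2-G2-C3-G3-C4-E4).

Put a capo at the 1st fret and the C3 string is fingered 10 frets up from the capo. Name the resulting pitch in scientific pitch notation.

B3

The capo raises the open C3 by 1 semitone to C#3; fretting 10 more gives C3 + 1 + 10 = C3 + 11 semitones = B3.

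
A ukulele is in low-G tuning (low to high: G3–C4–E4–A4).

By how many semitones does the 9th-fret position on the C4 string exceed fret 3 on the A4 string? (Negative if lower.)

-3 semitones

C4 at fret 9 → A4 (MIDI 69); A4 at fret 3 → C5 (MIDI 72).
69 − 72 = -3, so the two pitches are 3 semitones apart.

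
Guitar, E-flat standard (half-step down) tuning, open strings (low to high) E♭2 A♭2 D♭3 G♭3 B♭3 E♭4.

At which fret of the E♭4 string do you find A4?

A4 is 6 semitones above the open E♭4 (Eb–E–F–Gb–G–Ab–A), so it sits at fret 6.

6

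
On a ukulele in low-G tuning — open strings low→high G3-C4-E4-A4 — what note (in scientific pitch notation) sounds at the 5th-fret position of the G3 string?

The open G3 string plus 5 semitones: G–G#–A–A#–B–C.
The walk passes from B into C once, so the octave number goes from 3 to 4.

C4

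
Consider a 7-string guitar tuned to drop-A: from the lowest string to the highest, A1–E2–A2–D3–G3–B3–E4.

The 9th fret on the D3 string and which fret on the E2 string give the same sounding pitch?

D3 at fret 9 is D3 + 9 semitones = B3.
The open E2 string is 10 semitones below the open D3, so the same pitch on the E2 string lies at fret 9 + 10 = 19.

19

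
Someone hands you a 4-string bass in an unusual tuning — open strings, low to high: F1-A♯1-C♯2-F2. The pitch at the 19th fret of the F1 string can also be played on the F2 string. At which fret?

Fret 19 on F1 is MIDI 29 + 19 = 48 (C3). On the F2 string (open MIDI 41), that pitch is 48 − 41 = fret 7.

7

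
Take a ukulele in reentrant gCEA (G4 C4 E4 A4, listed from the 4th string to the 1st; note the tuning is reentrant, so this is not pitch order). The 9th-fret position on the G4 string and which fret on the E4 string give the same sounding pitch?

G4 at fret 9 is G4 + 9 semitones = E5.
The open E4 string is 3 semitones below the open G4, so the same pitch on the E4 string lies at fret 9 + 3 = 12.

12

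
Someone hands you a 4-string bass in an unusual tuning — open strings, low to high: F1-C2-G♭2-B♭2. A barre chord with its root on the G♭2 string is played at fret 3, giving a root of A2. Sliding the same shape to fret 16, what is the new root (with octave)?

Moving from fret 3 to fret 16 shifts the root by 13 semitones.
A2 up 13 semitones is B♭3.

B♭3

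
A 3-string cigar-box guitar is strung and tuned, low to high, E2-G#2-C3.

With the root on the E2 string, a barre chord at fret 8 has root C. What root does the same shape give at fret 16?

G#

Moving from fret 8 to fret 16 shifts the root by 8 semitones.
C up 8 semitones is G#.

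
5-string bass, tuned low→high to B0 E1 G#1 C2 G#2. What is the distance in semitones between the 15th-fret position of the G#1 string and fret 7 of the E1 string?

12 semitones

G#1 at fret 15 → B2 (MIDI 47); E1 at fret 7 → B1 (MIDI 35).
47 − 35 = 12, so the two pitches are 12 semitones apart, with B2 the higher.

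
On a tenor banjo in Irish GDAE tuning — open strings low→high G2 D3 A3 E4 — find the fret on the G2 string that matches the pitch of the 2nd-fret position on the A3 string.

A3 at fret 2 is A3 + 2 semitones = B3.
The open G2 string is 14 semitones below the open A3, so the same pitch on the G2 string lies at fret 2 + 14 = 16.

16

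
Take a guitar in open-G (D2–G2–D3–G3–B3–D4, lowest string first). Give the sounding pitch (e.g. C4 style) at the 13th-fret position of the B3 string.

C5

The open B3 string plus 13 semitones: B–C–C#–D–…–A#–B–C.
The walk passes from B into C 2 times, so the octave number goes from 3 to 5.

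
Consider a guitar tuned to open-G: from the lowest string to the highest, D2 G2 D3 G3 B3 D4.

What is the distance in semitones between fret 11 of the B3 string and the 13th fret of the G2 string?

B3 at fret 11 → A♯4 (MIDI 70); G2 at fret 13 → G♯3 (MIDI 56).
70 − 56 = 14, so the two pitches are 14 semitones apart, with A♯4 the higher.

14 semitones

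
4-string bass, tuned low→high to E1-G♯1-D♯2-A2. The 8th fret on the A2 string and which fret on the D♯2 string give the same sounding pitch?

A2 at fret 8 is A2 + 8 semitones = F3.
The open D♯2 string is 6 semitones below the open A2, so the same pitch on the D♯2 string lies at fret 8 + 6 = 14.

14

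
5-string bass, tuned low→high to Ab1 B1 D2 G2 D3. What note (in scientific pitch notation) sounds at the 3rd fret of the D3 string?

D3 is MIDI 50. Adding 3 gives 53, which is F3.

F3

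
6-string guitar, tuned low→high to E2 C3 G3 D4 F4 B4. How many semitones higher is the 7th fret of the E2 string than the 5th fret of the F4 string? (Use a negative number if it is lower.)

E2 at fret 7 → B2 (MIDI 47); F4 at fret 5 → A#4 (MIDI 70).
47 − 70 = -23, so the two pitches are 23 semitones apart.

-23 semitones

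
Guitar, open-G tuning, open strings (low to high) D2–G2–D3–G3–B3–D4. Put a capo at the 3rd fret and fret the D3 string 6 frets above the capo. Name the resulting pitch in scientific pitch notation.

The capo raises the open D3 by 3 semitones to F3; fretting 6 more gives D3 + 3 + 6 = D3 + 9 semitones = B3.

B3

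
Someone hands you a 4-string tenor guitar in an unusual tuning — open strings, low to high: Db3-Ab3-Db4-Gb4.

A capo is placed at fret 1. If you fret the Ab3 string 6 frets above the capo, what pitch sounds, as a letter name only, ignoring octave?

Eb

The capo raises the open Ab3 by 1 semitone to A3; fretting 6 more gives Ab3 + 1 + 6 = Ab3 + 7 semitones, landing on Eb.
(Also written D#.)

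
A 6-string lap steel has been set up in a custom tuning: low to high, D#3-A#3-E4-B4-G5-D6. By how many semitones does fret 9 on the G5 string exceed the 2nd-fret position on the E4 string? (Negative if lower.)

22 semitones

G5 at fret 9 → E6 (MIDI 88); E4 at fret 2 → F#4 (MIDI 66).
88 − 66 = 22, so the two pitches are 22 semitones apart.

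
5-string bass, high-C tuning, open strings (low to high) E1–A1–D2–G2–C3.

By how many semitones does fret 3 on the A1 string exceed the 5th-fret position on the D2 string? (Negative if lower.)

-7 semitones

A1 at fret 3 → C2 (MIDI 36); D2 at fret 5 → G2 (MIDI 43).
36 − 43 = -7, so the two pitches are 7 semitones apart.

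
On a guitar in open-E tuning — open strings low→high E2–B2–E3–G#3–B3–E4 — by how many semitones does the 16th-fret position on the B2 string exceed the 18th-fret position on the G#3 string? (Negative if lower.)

-11 semitones

B2 at fret 16 → D#4 (MIDI 63); G#3 at fret 18 → D5 (MIDI 74).
63 − 74 = -11, so the two pitches are 11 semitones apart.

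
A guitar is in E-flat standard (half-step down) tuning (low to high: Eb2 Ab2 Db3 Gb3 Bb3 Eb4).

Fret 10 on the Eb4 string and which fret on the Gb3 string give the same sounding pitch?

Eb4 at fret 10 is Eb4 + 10 semitones = Db5.
The open Gb3 string is 9 semitones below the open Eb4, so the same pitch on the Gb3 string lies at fret 10 + 9 = 19.

19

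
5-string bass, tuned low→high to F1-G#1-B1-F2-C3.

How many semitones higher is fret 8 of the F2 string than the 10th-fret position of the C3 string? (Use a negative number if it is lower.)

-9 semitones

F2 at fret 8 → C#3 (MIDI 49); C3 at fret 10 → A#3 (MIDI 58).
49 − 58 = -9, so the two pitches are 9 semitones apart.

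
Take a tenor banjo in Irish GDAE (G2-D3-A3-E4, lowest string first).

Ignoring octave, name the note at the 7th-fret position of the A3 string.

The open A3 string plus 7 semitones: A–A#–B–C–C#–D–D#–E.

E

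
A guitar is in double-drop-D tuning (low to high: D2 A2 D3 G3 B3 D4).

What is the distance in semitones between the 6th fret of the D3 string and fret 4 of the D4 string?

D3 at fret 6 → G#3 (MIDI 56); D4 at fret 4 → F#4 (MIDI 66).
56 − 66 = -10, so the two pitches are 10 semitones apart, with F#4 the higher.

10 semitones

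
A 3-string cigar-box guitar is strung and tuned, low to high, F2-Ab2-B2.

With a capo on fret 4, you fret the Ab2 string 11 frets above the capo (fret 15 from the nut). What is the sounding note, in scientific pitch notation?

The capo raises the open Ab2 by 4 semitones to C3; fretting 11 more gives Ab2 + 4 + 11 = Ab2 + 15 semitones = B3.

B3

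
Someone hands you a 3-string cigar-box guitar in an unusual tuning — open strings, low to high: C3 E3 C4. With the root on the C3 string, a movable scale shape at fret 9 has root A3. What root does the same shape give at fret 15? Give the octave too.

D♯4

Moving from fret 9 to fret 15 shifts the root by 6 semitones.
A3 up 6 semitones is D♯4.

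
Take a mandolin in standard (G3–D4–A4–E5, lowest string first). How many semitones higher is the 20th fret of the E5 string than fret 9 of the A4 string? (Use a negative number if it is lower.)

E5 at fret 20 → C7 (MIDI 96); A4 at fret 9 → F♯5 (MIDI 78).
96 − 78 = 18, so the two pitches are 18 semitones apart.

18 semitones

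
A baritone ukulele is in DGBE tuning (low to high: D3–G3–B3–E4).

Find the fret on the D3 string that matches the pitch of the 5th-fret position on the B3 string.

Fret 5 on B3 is MIDI 59 + 5 = 64 (E4). On the D3 string (open MIDI 50), that pitch is 64 − 50 = fret 14.

14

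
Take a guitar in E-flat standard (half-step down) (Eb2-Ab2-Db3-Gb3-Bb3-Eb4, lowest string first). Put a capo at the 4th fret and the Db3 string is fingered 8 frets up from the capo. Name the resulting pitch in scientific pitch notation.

The capo raises the open Db3 by 4 semitones to F3; fretting 8 more gives Db3 + 4 + 8 = Db3 + 12 semitones = Db4.

Db4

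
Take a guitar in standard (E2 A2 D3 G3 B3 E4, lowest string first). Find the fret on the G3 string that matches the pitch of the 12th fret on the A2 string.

A2 at fret 12 is A2 + 12 semitones = A3.
The open G3 string is 10 semitones above the open A2, so the same pitch on the G3 string lies at fret 12 − 10 = 2.

2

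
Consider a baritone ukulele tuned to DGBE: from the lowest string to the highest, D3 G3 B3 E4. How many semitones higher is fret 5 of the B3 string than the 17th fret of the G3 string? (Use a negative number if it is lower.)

-8 semitones

B3 at fret 5 → E4 (MIDI 64); G3 at fret 17 → C5 (MIDI 72).
64 − 72 = -8, so the two pitches are 8 semitones apart.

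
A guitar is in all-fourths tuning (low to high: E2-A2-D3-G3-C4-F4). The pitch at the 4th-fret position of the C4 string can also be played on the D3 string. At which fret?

Fret 4 on C4 is MIDI 60 + 4 = 64 (E4). On the D3 string (open MIDI 50), that pitch is 64 − 50 = fret 14.

14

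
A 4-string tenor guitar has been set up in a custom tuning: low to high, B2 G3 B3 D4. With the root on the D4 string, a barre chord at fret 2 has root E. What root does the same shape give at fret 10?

C

Moving from fret 2 to fret 10 shifts the root by 8 semitones.
E up 8 semitones is C.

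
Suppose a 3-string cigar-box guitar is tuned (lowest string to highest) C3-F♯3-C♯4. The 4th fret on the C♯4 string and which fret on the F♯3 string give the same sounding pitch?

Fret 4 on C♯4 is MIDI 61 + 4 = 65 (F4). On the F♯3 string (open MIDI 54), that pitch is 65 − 54 = fret 11.

11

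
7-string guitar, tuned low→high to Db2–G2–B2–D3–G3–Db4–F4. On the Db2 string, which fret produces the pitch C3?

11

C3 is 11 semitones above the open Db2 (Db–D–Eb–E–…–Bb–B–C), so it sits at fret 11.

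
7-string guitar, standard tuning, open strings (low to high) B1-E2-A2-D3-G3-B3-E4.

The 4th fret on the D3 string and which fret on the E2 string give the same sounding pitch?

14

Fret 4 on D3 is MIDI 50 + 4 = 54 (F#3). On the E2 string (open MIDI 40), that pitch is 54 − 40 = fret 14.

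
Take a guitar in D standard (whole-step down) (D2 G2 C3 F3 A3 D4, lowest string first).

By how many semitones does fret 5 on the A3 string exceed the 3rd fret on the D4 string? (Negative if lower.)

-3 semitones

A3 at fret 5 → D4 (MIDI 62); D4 at fret 3 → F4 (MIDI 65).
62 − 65 = -3, so the two pitches are 3 semitones apart.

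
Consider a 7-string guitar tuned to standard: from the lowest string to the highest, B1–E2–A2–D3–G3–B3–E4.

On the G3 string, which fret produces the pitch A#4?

A#4 is 15 semitones above the open G3 (G–G#–A–A#–…–G#–A–A#), so it sits at fret 15.

15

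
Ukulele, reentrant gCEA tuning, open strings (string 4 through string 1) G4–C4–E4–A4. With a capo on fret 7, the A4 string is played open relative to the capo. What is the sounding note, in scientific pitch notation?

E5

The capo raises the open A4 by 7 semitones to E5; fretting 0 more gives A4 + 7 + 0 = A4 + 7 semitones = E5.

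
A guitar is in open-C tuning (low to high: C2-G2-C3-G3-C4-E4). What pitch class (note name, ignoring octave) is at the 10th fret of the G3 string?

F

Each fret is one semitone, so G3 + 10 = F.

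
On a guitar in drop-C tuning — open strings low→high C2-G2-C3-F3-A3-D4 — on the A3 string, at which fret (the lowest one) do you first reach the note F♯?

From A3, count semitones up the chromatic scale until reaching F♯: A–A#–B–C–C#–D–D#–E–F–F# — 9 steps.

9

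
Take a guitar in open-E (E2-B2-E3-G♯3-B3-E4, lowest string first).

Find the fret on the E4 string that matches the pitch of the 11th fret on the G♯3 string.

3

Fret 11 on G♯3 is MIDI 56 + 11 = 67 (G4). On the E4 string (open MIDI 64), that pitch is 67 − 64 = fret 3.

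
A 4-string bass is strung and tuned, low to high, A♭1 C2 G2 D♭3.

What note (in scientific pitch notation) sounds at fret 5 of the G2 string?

The open G2 string plus 5 semitones: G–Ab–A–Bb–B–C.
The walk passes from B into C once, so the octave number goes from 2 to 3.

C3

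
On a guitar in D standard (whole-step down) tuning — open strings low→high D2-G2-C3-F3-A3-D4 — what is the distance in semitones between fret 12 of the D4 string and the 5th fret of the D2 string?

D4 at fret 12 → D5 (MIDI 74); D2 at fret 5 → G2 (MIDI 43).
74 − 43 = 31, so the two pitches are 31 semitones apart, with D5 the higher.

31 semitones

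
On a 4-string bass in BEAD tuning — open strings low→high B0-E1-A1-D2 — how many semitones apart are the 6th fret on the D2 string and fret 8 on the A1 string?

D2 at fret 6 → G♯2 (MIDI 44); A1 at fret 8 → F2 (MIDI 41).
44 − 41 = 3, so the two pitches are 3 semitones apart, with G♯2 the higher.

3 semitones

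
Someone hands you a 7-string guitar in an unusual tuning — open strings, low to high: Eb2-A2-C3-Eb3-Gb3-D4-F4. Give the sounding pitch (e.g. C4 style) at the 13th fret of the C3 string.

The open C3 string plus 13 semitones: C–Db–D–Eb–…–B–C–Db.
The walk passes from B into C once, so the octave number goes from 3 to 4.
(Equivalently spelled C#4.)

Db4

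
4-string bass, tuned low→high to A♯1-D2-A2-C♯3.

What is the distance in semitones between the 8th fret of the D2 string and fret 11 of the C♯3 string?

14 semitones

D2 at fret 8 → A♯2 (MIDI 46); C♯3 at fret 11 → C4 (MIDI 60).
46 − 60 = -14, so the two pitches are 14 semitones apart, with C4 the higher.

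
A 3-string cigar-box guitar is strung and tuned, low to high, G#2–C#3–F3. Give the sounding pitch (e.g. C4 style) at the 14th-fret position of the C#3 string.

D#4

The open C#3 string plus 14 semitones: C#–D–D#–E–…–C#–D–D#.
The walk passes from B into C once, so the octave number goes from 3 to 4.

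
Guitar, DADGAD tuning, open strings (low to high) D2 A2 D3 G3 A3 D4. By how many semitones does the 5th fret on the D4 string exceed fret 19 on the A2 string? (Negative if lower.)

D4 at fret 5 → G4 (MIDI 67); A2 at fret 19 → E4 (MIDI 64).
67 − 64 = 3, so the two pitches are 3 semitones apart.

3 semitones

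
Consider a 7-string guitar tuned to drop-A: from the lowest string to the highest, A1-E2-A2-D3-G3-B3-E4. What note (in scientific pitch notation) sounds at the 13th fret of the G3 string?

G3 is MIDI 55. Adding 13 gives 68, which is G#4.

G#4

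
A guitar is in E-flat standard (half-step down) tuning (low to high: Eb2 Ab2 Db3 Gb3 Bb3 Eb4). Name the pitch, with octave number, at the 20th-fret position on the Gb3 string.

The open Gb3 string plus 20 semitones: Gb–G–Ab–A–…–C–Db–D.
The walk passes from B into C 2 times, so the octave number goes from 3 to 5.

D5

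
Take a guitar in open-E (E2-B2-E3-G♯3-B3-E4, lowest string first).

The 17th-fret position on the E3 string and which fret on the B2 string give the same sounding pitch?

Fret 17 on E3 is MIDI 52 + 17 = 69 (A4). On the B2 string (open MIDI 47), that pitch is 69 − 47 = fret 22.

22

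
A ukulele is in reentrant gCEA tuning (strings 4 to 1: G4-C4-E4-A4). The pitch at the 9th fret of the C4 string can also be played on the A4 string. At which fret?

Fret 9 on C4 is MIDI 60 + 9 = 69 (A4). On the A4 string (open MIDI 69), that pitch is 69 − 69 = fret 0.

0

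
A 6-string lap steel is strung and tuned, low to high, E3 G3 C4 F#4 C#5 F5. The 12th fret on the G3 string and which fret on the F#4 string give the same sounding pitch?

Fret 12 on G3 is MIDI 55 + 12 = 67 (G4). On the F#4 string (open MIDI 66), that pitch is 67 − 66 = fret 1.

1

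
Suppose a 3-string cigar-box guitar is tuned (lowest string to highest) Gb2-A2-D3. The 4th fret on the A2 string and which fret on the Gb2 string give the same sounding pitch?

7

A2 at fret 4 is A2 + 4 semitones = Db3.
The open Gb2 string is 3 semitones below the open A2, so the same pitch on the Gb2 string lies at fret 4 + 3 = 7.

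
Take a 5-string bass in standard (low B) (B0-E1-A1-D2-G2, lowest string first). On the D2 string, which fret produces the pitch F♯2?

4

F♯2 is 4 semitones above the open D2 (D–D#–E–F–F#), so it sits at fret 4.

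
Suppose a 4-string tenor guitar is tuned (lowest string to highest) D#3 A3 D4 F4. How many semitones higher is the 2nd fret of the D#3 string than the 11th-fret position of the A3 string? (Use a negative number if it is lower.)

D#3 at fret 2 → F3 (MIDI 53); A3 at fret 11 → G#4 (MIDI 68).
53 − 68 = -15, so the two pitches are 15 semitones apart.

-15 semitones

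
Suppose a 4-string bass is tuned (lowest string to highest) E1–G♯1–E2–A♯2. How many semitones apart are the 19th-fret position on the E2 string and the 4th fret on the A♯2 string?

9 semitones

E2 at fret 19 → B3 (MIDI 59); A♯2 at fret 4 → D3 (MIDI 50).
59 − 50 = 9, so the two pitches are 9 semitones apart, with B3 the higher.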